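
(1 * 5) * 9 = 45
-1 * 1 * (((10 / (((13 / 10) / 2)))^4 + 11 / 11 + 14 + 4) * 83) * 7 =-929915284879 / 28561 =-32558918.98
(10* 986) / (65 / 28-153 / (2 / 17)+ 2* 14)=-55216 / 7113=-7.76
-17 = -17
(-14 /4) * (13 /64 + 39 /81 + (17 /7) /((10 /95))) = -83.15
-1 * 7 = -7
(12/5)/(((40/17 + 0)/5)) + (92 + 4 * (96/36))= 3233/30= 107.77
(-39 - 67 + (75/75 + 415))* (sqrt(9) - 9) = -1860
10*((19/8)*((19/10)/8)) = 361/64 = 5.64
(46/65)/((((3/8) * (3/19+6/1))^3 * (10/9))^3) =249034855484326150144/901280322983397838966875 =0.00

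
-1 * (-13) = 13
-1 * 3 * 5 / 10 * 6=-9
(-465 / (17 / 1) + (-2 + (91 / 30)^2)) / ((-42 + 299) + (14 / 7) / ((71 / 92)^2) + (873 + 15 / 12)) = -1554256243 / 87509256525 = -0.02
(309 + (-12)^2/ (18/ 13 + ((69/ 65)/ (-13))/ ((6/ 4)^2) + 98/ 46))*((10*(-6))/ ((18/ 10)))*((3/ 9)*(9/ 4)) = -1776752025/ 202829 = -8759.85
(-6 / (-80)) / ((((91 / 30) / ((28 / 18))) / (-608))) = -304 / 13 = -23.38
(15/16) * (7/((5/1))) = 21/16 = 1.31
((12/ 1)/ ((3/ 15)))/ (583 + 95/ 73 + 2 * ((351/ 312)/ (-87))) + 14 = 4651674/ 329843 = 14.10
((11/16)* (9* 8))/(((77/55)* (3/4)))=330/7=47.14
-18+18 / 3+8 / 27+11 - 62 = -1693 / 27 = -62.70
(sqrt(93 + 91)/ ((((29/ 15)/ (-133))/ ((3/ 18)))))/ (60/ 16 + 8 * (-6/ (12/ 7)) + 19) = 29.62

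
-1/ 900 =-0.00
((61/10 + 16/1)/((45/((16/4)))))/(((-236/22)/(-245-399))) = 1565564/13275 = 117.93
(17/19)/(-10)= -17/190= -0.09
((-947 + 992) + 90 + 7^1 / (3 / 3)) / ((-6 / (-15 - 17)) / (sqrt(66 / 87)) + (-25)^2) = 0.23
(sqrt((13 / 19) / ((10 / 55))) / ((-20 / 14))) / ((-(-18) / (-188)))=329 *sqrt(5434) / 1710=14.18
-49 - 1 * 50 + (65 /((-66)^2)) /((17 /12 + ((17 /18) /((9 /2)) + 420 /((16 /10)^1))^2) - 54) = -21680654102451 /218996506564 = -99.00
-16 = -16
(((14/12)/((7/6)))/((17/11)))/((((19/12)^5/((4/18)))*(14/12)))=3649536/294655781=0.01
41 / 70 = 0.59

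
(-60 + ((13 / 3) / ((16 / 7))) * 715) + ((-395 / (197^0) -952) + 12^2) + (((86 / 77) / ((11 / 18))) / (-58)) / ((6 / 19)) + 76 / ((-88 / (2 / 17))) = 92.32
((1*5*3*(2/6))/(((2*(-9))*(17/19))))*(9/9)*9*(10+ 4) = -665/17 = -39.12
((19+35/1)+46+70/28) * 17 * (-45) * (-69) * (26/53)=140672025/53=2654189.15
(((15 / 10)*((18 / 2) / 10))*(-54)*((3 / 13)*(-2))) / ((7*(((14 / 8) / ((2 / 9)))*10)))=972 / 15925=0.06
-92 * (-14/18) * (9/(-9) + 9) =5152/9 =572.44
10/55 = 2/11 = 0.18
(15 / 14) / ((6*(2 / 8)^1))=5 / 7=0.71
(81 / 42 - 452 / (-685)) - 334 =-3178237 / 9590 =-331.41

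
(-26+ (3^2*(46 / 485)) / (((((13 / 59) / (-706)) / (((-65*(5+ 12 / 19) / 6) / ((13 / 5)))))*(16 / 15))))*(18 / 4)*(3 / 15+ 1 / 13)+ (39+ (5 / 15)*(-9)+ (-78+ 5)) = 933262244183 / 12458680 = 74908.60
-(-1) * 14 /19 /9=14 /171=0.08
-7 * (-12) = 84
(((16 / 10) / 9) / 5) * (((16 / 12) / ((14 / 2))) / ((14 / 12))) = 64 / 11025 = 0.01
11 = 11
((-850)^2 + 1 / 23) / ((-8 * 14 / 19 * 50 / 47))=-14839428393 / 128800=-115212.95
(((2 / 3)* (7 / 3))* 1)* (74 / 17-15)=-2534 / 153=-16.56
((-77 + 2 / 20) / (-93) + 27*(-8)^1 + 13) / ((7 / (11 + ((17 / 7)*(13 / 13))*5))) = -5076567 / 7595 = -668.41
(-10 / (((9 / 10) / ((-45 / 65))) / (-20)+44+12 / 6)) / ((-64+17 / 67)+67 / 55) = 460625 / 132676413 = 0.00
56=56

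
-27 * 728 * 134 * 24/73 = -63213696/73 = -865941.04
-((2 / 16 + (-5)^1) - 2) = 55 / 8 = 6.88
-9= -9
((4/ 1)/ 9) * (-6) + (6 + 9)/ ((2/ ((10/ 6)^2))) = 109/ 6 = 18.17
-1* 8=-8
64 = 64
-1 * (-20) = 20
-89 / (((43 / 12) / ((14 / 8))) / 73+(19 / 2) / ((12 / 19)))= -5.91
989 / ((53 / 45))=44505 / 53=839.72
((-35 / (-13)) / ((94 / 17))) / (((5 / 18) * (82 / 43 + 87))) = 46053 / 2335853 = 0.02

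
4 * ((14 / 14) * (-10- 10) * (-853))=68240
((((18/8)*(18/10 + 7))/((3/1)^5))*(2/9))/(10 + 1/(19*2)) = 836/462915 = 0.00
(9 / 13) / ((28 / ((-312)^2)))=16848 / 7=2406.86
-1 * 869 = -869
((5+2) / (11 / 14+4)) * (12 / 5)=1176 / 335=3.51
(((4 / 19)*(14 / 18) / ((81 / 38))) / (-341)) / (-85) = 56 / 21130065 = 0.00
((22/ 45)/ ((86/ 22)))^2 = 58564/ 3744225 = 0.02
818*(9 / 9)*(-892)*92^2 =-6175808384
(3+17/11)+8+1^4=149/11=13.55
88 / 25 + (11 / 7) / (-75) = 1837 / 525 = 3.50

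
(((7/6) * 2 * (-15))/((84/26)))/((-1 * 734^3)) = 65/2372681424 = 0.00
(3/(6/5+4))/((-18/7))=-35/156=-0.22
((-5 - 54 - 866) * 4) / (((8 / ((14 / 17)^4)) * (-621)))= 17767400 / 51866541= 0.34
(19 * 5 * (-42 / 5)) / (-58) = 13.76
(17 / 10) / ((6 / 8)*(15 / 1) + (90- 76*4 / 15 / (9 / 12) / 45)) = 13770 / 815261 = 0.02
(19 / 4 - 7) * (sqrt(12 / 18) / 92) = -3 * sqrt(6) / 368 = -0.02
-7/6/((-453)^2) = -7/1231254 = -0.00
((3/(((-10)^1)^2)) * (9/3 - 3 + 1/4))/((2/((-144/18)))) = -3/100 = -0.03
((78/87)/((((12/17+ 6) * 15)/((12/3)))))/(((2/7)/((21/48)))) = 0.05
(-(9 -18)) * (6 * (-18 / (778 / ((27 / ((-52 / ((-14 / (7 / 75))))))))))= -492075 / 5057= -97.31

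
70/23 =3.04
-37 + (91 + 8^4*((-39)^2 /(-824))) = -7506.70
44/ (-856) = -0.05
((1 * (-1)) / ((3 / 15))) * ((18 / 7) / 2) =-45 / 7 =-6.43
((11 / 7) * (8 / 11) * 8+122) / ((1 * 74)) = 459 / 259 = 1.77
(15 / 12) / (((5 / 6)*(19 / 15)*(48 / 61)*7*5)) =183 / 4256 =0.04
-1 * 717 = -717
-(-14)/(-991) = -14/991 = -0.01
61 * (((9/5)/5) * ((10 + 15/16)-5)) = 10431/80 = 130.39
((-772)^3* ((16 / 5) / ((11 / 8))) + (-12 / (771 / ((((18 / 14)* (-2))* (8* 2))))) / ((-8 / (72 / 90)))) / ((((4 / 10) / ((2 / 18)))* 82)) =-26487016537648 / 7302141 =-3627294.59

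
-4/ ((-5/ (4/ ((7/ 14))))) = 32/ 5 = 6.40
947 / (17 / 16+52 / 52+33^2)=0.87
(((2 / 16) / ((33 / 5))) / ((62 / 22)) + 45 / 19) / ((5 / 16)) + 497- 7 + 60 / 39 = 11465720 / 22971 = 499.14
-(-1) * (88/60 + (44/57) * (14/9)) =6842/2565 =2.67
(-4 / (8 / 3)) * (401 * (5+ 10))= -18045 / 2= -9022.50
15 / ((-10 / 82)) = -123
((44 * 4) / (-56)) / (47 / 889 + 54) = -2794 / 48053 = -0.06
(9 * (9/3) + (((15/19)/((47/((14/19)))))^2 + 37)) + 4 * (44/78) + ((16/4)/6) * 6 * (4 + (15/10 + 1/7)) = 6981079947550/78590991297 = 88.83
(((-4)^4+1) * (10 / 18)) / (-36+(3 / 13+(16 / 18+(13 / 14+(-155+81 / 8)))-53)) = -935480 / 1518929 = -0.62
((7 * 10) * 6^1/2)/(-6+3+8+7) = 35/2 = 17.50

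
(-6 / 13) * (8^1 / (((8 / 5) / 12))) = -360 / 13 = -27.69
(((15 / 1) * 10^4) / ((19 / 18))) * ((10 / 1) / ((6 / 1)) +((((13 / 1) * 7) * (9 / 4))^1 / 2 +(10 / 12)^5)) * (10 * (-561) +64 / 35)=-99633914848750 / 1197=-83236353257.10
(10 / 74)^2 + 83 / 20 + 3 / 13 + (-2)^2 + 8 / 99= 298813069 / 35238060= 8.48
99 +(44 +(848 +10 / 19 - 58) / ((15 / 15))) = 17737 / 19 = 933.53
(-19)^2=361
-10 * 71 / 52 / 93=-355 / 2418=-0.15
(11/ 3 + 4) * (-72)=-552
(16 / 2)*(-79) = -632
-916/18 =-458/9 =-50.89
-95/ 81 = -1.17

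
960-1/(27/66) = 8618/9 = 957.56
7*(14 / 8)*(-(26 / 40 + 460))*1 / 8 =-451437 / 640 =-705.37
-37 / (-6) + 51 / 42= 155 / 21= 7.38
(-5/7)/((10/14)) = -1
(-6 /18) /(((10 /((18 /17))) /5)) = -3 /17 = -0.18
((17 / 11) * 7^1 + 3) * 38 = 5776 / 11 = 525.09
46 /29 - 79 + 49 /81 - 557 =-1488817 /2349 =-633.81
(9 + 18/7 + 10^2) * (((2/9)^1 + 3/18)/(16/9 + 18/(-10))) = -3905/2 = -1952.50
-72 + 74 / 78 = -2771 / 39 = -71.05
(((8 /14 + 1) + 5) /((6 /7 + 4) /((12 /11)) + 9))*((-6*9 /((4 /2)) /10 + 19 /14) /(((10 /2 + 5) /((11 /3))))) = -23782 /98875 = -0.24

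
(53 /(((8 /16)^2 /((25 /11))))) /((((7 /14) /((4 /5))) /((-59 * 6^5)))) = -3890488320 /11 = -353680756.36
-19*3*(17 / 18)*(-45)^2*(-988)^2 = -106411897800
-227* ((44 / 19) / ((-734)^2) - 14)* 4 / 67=32531154804 / 171459097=189.73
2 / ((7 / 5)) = 10 / 7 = 1.43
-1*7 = -7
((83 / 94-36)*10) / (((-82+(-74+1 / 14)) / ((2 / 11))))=462140 / 1128611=0.41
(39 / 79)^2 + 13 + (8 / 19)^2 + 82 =214983600 / 2253001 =95.42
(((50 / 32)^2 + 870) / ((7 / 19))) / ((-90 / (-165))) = 46679105 / 10752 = 4341.43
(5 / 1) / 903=5 / 903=0.01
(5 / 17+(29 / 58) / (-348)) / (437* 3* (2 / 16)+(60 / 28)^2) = 169687 / 97671681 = 0.00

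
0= 0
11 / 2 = 5.50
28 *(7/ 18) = 98/ 9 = 10.89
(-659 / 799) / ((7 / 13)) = -8567 / 5593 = -1.53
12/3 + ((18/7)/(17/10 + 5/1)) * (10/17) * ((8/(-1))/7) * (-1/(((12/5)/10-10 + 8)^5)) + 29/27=19643284683437/3882996299952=5.06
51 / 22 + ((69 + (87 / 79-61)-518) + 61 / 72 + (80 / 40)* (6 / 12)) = -504.73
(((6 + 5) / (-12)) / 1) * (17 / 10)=-187 / 120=-1.56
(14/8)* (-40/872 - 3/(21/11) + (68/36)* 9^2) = 115505/436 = 264.92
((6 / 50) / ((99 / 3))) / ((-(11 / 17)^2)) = -0.01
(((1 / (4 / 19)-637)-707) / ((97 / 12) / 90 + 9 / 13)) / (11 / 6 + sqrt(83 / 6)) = 95461740 / 318449-8678340 * sqrt(498) / 318449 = -308.38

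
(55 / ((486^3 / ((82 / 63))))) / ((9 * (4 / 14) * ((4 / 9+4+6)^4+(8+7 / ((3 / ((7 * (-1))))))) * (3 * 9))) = 2255 / 2985346387329192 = 0.00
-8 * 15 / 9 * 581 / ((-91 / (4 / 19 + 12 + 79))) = 5753560 / 741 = 7764.59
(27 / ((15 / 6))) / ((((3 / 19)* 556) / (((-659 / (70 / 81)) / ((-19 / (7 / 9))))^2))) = 316590849 / 2641000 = 119.88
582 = 582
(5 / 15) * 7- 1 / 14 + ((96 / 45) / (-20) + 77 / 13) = 110269 / 13650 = 8.08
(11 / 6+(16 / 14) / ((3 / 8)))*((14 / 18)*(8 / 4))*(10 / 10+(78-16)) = 1435 / 3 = 478.33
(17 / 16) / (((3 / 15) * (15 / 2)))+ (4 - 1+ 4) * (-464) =-77935 / 24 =-3247.29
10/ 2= 5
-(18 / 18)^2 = -1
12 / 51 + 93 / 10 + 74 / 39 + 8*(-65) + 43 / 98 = -82537852 / 162435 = -508.13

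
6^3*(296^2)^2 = 1658137706496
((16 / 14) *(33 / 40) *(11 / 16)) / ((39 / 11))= 1331 / 7280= 0.18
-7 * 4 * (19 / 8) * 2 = -133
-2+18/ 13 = -8/ 13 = -0.62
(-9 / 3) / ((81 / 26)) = -26 / 27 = -0.96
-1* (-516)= 516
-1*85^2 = -7225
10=10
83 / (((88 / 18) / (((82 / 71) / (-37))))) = -0.53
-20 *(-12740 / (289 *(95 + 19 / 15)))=9.16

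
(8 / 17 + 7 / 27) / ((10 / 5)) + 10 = 9515 / 918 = 10.36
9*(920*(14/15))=7728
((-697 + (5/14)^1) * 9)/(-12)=29259/56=522.48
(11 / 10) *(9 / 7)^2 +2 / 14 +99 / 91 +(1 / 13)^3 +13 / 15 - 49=-145602001 / 3229590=-45.08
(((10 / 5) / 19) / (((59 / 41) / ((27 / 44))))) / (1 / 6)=3321 / 12331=0.27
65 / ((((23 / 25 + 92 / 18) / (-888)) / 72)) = -935064000 / 1357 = -689067.06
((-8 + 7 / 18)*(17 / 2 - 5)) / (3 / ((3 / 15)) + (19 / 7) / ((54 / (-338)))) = 20139 / 1504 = 13.39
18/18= 1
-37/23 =-1.61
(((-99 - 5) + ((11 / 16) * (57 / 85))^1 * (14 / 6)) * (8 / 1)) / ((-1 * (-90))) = -15553 / 1700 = -9.15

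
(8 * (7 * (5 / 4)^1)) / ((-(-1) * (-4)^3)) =-35 / 32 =-1.09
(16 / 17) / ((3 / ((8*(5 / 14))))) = 320 / 357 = 0.90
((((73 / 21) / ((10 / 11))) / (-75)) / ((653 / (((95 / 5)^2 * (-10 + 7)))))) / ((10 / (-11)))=-3188713 / 34282500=-0.09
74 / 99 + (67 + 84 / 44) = 69.66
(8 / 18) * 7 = 28 / 9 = 3.11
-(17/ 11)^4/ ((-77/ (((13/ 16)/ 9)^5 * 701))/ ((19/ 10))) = 413032347775307/ 698029739794759680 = 0.00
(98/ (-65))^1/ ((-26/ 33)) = 1617/ 845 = 1.91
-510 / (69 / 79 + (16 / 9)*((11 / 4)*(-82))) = 1.27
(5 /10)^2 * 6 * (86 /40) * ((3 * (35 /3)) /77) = 129 /88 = 1.47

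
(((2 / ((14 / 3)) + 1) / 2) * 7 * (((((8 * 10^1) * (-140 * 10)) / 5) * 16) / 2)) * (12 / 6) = -1792000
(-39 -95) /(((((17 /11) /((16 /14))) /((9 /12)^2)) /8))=-53064 /119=-445.92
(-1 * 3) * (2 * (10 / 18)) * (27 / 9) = -10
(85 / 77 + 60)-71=-762 / 77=-9.90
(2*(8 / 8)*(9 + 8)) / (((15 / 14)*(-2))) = -238 / 15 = -15.87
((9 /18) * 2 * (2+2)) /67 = 4 /67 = 0.06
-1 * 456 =-456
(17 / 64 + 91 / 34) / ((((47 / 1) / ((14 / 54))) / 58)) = 216601 / 230112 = 0.94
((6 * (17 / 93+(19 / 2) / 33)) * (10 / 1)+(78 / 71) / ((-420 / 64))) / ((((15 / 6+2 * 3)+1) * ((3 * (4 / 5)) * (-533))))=-11894347 / 5148880737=-0.00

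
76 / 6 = 38 / 3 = 12.67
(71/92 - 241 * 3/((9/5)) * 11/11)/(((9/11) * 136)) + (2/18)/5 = -6048049/1689120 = -3.58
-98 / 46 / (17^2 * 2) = -49 / 13294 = -0.00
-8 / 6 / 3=-4 / 9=-0.44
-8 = -8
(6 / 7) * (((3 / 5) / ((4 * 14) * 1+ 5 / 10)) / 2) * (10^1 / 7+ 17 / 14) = 333 / 27685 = 0.01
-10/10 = -1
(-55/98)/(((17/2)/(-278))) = 15290/833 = 18.36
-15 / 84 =-5 / 28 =-0.18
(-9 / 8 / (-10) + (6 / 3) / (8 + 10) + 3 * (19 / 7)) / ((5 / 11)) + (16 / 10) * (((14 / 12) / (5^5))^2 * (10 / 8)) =20131814541 / 1093750000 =18.41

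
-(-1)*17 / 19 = 17 / 19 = 0.89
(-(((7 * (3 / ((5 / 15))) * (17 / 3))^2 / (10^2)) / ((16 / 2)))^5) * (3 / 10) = -100879614936805546599336747 / 3276800000000000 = -30786015300.54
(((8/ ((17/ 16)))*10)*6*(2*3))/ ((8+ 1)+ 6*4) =15360/ 187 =82.14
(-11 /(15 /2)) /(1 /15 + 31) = -11 /233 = -0.05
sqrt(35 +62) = sqrt(97) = 9.85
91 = 91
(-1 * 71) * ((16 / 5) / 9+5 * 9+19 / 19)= -148106 / 45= -3291.24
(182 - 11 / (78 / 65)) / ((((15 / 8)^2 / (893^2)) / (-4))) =-105850190464 / 675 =-156815096.98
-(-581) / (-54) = -581 / 54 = -10.76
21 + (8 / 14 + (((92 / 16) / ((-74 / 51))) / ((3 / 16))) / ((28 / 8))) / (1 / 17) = -18633 / 259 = -71.94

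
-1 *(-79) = 79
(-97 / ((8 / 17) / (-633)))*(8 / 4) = 1043817 / 4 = 260954.25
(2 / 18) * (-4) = -4 / 9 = -0.44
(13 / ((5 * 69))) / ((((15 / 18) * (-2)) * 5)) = -13 / 2875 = -0.00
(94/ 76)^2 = 2209/ 1444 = 1.53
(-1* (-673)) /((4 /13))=8749 /4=2187.25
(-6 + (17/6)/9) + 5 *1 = -37/54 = -0.69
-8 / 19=-0.42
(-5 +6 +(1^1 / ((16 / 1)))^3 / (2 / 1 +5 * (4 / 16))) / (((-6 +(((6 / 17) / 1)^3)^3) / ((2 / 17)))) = -0.02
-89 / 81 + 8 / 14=-299 / 567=-0.53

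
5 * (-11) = -55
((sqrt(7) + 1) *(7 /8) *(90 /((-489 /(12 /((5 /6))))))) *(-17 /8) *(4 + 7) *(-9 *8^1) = -14229.03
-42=-42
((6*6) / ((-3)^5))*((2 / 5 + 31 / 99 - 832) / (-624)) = -411487 / 2084940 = -0.20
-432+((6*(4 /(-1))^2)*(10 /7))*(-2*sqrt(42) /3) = -640*sqrt(42) /7 - 432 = -1024.52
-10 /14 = -0.71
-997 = -997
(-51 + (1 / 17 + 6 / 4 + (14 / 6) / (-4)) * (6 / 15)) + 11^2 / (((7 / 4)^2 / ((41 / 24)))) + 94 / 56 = 18.57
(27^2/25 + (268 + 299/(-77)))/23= 24546/1925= 12.75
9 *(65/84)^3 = 274625/65856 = 4.17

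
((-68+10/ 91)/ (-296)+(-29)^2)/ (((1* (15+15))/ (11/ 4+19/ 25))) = 101967093/ 1036000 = 98.42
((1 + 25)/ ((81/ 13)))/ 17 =338/ 1377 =0.25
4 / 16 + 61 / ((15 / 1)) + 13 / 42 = 1943 / 420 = 4.63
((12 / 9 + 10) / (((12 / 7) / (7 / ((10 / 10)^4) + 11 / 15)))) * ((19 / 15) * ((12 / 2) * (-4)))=-1049104 / 675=-1554.23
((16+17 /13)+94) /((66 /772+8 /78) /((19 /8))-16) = -837813 /119836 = -6.99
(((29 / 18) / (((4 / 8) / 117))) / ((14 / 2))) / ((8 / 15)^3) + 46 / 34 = 21712807 / 60928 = 356.37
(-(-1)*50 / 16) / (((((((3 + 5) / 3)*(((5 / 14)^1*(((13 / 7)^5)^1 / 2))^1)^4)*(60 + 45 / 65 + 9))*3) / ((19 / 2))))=3640043396230761873619 / 16556247288501927203417025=0.00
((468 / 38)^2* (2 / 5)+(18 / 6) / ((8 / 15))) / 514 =957321 / 7422160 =0.13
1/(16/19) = 19/16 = 1.19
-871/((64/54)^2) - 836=-1491023/1024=-1456.08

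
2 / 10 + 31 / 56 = 211 / 280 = 0.75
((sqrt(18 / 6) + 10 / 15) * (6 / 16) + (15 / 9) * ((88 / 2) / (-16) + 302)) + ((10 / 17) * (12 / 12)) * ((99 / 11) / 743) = 3 * sqrt(3) / 8 + 6302959 / 12631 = 499.66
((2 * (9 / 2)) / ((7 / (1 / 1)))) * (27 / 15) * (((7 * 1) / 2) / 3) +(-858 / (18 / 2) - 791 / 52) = -84119 / 780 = -107.84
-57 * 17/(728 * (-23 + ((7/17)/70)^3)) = 198362375/3427636303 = 0.06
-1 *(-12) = 12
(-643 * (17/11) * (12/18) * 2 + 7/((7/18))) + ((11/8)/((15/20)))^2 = -516229/396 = -1303.61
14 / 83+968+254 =101440 / 83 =1222.17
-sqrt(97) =-9.85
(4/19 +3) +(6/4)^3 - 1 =849/152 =5.59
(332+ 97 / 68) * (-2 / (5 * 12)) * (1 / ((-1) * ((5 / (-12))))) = -22673 / 850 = -26.67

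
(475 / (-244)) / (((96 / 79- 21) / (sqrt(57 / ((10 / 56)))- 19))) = -712975 / 381372 + 7505 * sqrt(1995) / 190686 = -0.11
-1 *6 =-6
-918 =-918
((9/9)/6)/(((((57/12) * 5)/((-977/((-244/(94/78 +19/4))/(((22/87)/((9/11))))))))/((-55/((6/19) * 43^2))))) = -0.00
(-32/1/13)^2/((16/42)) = 2688/169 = 15.91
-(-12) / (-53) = -0.23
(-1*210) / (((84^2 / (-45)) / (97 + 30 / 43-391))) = -236475 / 602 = -392.82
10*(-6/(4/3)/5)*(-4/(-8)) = -9/2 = -4.50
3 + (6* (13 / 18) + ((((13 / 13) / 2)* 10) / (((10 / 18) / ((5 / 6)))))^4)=152227 / 48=3171.40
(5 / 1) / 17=5 / 17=0.29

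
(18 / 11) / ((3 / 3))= 18 / 11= 1.64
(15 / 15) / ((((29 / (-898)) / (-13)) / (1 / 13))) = 898 / 29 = 30.97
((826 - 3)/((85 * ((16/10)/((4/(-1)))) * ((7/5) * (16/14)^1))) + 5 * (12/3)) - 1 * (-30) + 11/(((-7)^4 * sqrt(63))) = 11 * sqrt(7)/50421 + 9485/272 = 34.87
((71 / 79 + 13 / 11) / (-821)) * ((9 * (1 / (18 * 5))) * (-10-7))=15368 / 3567245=0.00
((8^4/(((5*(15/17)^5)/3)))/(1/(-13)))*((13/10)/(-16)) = 30714346624/6328125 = 4853.63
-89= -89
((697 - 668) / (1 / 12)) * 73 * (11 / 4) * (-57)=-3982077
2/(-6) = -1/3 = -0.33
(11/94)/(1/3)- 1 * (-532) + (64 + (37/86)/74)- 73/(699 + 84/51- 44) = 53806221443/90241692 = 596.25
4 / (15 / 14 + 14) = 56 / 211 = 0.27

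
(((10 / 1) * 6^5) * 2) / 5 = 31104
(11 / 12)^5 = 161051 / 248832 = 0.65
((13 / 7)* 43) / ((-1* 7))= -559 / 49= -11.41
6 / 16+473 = 3787 / 8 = 473.38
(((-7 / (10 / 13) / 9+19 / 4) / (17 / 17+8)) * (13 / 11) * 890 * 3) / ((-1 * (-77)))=778661 / 45738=17.02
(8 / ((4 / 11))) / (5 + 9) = 11 / 7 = 1.57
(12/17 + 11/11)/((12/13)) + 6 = 1601/204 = 7.85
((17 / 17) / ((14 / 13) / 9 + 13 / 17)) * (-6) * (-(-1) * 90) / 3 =-358020 / 1759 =-203.54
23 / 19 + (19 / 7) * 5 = 1966 / 133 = 14.78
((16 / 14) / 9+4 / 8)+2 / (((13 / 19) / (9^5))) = 282727639 / 1638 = 172605.40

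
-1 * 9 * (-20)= 180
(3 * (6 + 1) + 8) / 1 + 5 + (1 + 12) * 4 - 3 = 83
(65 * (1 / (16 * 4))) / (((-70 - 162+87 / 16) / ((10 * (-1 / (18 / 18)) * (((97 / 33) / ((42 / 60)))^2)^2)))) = 1150880653000 / 82574493309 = 13.94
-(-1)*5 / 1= 5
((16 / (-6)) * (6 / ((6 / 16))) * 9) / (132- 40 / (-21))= -2016 / 703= -2.87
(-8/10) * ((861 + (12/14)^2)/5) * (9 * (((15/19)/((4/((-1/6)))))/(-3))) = -25335/1862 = -13.61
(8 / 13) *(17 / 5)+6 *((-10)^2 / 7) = 39952 / 455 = 87.81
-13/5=-2.60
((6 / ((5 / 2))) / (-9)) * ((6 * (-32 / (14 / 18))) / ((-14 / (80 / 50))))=-9216 / 1225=-7.52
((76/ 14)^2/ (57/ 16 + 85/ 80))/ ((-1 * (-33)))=11552/ 59829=0.19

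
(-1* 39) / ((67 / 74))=-2886 / 67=-43.07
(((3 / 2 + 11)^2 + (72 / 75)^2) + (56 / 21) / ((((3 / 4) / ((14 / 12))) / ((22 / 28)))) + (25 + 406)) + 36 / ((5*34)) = 678909911 / 1147500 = 591.64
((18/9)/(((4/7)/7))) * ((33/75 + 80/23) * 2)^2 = 497448882/330625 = 1504.57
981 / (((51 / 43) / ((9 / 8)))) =126549 / 136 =930.51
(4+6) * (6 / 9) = 20 / 3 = 6.67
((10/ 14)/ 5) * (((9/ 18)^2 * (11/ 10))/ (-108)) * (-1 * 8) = 0.00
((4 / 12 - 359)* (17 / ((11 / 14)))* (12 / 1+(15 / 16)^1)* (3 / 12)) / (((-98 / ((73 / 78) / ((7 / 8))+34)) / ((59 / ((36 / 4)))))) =29706020507 / 504504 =58881.64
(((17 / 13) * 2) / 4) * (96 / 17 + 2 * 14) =22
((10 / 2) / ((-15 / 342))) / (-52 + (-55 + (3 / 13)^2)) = 1.07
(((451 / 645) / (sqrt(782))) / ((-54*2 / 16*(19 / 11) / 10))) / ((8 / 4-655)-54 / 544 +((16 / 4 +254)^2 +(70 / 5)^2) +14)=-317504*sqrt(782) / 27374271896835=-0.00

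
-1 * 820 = -820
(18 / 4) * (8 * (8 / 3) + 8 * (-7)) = -156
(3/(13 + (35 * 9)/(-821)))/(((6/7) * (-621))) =-5747/12864636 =-0.00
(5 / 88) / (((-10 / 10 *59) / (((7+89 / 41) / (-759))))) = 235 / 20196231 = 0.00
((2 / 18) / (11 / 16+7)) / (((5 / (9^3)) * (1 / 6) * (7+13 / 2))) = 192 / 205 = 0.94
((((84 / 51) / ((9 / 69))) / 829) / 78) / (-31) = -322 / 51115311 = -0.00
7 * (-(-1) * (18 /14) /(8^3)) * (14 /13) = 0.02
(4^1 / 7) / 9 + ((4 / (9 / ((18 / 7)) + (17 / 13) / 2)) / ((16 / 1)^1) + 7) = 10771 / 1512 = 7.12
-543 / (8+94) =-181 / 34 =-5.32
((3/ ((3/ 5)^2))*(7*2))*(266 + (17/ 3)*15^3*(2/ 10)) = 1431850/ 3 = 477283.33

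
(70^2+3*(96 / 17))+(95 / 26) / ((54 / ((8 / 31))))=909524258 / 184977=4916.96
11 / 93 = 0.12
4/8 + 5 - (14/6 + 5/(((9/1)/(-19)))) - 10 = 67/18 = 3.72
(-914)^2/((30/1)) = 27846.53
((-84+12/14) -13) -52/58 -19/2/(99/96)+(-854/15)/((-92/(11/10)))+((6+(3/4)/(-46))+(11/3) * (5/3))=-8641500869/92446200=-93.48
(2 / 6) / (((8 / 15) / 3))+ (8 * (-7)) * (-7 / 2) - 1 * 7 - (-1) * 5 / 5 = 1535 / 8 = 191.88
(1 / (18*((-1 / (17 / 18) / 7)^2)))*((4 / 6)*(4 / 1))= 14161 / 2187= 6.48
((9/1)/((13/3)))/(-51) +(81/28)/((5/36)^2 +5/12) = 5764329/874055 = 6.59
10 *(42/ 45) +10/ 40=115/ 12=9.58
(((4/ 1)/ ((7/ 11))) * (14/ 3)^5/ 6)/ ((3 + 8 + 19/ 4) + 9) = 614656/ 6561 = 93.68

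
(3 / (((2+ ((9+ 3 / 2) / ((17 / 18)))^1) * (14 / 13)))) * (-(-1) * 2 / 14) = 663 / 21854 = 0.03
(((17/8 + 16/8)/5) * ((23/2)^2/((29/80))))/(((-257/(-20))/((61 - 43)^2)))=56560680/7453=7588.98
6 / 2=3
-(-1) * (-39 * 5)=-195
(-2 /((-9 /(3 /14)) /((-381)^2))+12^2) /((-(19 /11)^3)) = -65744745 /48013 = -1369.31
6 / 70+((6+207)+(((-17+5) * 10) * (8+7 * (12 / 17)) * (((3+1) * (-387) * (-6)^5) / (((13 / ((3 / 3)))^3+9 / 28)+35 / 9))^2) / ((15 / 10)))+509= -226723319456616674751919 / 7323203761195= -30959580922.49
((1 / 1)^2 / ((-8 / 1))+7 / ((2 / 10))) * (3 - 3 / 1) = 0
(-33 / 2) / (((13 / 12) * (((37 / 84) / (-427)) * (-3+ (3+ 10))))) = 3550932 / 2405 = 1476.48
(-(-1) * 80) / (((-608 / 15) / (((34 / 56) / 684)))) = -425 / 242592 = -0.00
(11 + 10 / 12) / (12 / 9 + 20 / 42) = 497 / 76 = 6.54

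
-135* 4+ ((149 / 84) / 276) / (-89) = -1114223189 / 2063376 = -540.00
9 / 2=4.50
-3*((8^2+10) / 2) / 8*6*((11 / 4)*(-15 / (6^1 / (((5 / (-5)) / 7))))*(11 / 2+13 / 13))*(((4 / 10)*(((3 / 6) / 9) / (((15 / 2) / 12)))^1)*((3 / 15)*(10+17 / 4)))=-301587 / 5600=-53.85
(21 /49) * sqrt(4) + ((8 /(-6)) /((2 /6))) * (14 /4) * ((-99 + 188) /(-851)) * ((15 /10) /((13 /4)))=118710 /77441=1.53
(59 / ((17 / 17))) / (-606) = -59 / 606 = -0.10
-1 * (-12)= 12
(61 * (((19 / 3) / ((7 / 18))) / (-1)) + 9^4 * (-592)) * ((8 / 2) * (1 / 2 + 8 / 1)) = -924655092 / 7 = -132093584.57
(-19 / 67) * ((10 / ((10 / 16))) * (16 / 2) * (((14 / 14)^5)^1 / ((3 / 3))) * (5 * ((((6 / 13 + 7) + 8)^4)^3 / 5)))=-157848862625514630574787258496 / 23298085122481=-6775186106312302.54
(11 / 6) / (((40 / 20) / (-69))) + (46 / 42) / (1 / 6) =-56.68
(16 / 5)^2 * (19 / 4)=1216 / 25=48.64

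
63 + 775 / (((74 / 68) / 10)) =265831 / 37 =7184.62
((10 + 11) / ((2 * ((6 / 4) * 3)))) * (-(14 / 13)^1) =-98 / 39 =-2.51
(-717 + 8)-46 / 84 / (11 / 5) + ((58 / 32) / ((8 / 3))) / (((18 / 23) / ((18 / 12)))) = -83730211 / 118272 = -707.95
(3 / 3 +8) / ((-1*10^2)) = -9 / 100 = -0.09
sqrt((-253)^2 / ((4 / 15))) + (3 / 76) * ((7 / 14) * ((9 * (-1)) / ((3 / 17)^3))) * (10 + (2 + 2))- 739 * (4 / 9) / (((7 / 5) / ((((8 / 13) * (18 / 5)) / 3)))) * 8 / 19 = -10902215 / 20748 + 253 * sqrt(15) / 2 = -35.53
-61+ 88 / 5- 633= -3382 / 5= -676.40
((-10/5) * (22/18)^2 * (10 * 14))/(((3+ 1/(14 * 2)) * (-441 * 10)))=0.03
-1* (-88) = 88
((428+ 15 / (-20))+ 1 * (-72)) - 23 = 332.25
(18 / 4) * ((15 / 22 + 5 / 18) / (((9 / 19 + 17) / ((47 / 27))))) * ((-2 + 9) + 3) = 424175 / 98604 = 4.30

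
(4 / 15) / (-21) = -4 / 315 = -0.01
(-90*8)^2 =518400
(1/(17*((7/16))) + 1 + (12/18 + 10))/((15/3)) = 4213/1785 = 2.36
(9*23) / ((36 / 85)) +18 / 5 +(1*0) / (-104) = 492.35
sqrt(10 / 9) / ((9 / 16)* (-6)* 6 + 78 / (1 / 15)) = 4* sqrt(10) / 13797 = 0.00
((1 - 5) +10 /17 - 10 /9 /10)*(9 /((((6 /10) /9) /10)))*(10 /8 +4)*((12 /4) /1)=-74905.15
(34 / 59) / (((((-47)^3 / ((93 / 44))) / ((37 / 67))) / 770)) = -2047395 / 410412319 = -0.00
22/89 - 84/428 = 485/9523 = 0.05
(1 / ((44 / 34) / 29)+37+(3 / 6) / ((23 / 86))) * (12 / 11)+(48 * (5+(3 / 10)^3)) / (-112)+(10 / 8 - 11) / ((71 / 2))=89103094467 / 1383151000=64.42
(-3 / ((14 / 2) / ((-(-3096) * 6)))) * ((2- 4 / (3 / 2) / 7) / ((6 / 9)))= -947376 / 49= -19334.20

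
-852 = -852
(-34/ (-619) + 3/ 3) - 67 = -40820/ 619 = -65.95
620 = 620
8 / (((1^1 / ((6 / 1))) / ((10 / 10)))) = 48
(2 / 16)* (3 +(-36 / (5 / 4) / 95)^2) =697611 / 1805000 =0.39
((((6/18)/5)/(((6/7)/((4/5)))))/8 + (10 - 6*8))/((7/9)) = -48.85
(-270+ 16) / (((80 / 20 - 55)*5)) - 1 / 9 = 677 / 765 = 0.88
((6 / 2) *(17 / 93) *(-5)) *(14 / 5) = -238 / 31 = -7.68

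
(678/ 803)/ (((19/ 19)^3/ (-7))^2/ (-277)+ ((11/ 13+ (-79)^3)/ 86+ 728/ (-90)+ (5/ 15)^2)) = -115744368285/ 786994554032522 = -0.00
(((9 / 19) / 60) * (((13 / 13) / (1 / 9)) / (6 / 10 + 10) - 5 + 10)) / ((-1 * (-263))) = 93 / 529682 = 0.00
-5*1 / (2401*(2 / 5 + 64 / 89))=-2225 / 1195698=-0.00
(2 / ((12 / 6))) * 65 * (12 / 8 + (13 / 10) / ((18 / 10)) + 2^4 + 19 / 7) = 1360.87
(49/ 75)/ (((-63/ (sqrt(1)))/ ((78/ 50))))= -91/ 5625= -0.02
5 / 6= 0.83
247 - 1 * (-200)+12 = 459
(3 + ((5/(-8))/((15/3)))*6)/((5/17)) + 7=293/20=14.65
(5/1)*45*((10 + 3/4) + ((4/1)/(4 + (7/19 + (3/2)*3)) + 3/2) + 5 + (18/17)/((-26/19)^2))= 15917057775/3872804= 4109.96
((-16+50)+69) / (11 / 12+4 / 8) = 1236 / 17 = 72.71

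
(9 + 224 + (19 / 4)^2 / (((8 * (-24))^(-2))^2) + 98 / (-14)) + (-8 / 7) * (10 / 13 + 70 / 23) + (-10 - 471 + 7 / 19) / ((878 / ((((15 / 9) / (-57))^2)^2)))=152560700299884072678665452 / 4975658168914251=30661411037.64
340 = 340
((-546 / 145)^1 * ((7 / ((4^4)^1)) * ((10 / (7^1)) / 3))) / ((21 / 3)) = -13 / 1856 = -0.01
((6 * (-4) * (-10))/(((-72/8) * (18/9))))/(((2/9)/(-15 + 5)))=600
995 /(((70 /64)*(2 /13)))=41392 /7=5913.14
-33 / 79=-0.42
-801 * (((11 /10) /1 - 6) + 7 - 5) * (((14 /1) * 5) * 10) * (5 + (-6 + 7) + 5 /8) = 43089795 /4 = 10772448.75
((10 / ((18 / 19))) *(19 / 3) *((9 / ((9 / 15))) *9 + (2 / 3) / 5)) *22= 16098434 / 81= 198746.10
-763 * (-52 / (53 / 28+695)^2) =2392768 / 29289013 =0.08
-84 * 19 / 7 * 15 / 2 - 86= -1796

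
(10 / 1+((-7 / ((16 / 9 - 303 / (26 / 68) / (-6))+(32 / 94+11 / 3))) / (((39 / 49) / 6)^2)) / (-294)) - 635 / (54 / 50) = -76894875314 / 133046901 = -577.95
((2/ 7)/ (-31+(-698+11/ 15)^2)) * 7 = 225/ 54691853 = 0.00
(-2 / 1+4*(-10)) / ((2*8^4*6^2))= -7 / 49152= -0.00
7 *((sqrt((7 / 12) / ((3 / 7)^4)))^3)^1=5764801 *sqrt(21) / 52488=503.31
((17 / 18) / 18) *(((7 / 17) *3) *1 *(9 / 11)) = 7 / 132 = 0.05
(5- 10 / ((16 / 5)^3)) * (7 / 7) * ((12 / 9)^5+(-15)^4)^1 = 39430791295 / 165888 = 237695.26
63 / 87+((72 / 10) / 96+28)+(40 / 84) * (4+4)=794347 / 24360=32.61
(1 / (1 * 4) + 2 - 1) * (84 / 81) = 35 / 27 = 1.30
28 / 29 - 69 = -1973 / 29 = -68.03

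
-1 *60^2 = -3600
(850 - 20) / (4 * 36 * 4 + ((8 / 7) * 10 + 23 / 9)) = 52290 / 37169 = 1.41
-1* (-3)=3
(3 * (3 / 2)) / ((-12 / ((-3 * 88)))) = 99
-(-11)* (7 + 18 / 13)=1199 / 13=92.23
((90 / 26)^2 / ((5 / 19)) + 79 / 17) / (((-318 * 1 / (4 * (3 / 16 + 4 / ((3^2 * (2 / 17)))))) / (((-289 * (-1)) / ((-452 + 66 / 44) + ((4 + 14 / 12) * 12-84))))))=699709681 / 457075710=1.53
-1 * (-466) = 466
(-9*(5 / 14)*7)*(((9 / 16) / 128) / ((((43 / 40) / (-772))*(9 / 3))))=130275 / 5504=23.67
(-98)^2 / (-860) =-2401 / 215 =-11.17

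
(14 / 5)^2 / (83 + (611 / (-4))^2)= 3136 / 9366225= 0.00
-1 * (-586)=586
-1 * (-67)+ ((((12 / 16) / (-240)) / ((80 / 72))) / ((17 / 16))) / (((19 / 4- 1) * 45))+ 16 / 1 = 5291249 / 63750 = 83.00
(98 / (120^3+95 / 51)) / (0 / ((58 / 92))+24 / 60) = 0.00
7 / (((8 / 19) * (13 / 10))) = 665 / 52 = 12.79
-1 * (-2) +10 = 12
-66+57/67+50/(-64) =-141355/2144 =-65.93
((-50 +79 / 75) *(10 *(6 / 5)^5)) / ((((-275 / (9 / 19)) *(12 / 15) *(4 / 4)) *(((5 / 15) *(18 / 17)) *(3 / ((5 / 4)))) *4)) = 5054967 / 6531250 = 0.77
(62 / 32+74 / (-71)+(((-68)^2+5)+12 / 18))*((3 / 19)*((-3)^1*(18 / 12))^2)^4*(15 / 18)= 30569326514934975 / 75798863872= 403295.31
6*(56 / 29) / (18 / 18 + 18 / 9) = 112 / 29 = 3.86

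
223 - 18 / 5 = 1097 / 5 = 219.40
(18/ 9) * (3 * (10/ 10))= 6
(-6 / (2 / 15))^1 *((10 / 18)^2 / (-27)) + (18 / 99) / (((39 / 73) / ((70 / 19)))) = 1.77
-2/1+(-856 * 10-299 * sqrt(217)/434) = -8562-299 * sqrt(217)/434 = -8572.15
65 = 65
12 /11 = 1.09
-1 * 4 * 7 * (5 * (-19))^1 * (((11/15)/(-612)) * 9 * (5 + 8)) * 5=-95095/51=-1864.61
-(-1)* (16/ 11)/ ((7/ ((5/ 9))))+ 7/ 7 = 773/ 693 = 1.12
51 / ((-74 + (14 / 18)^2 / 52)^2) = 904788144 / 97118866321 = 0.01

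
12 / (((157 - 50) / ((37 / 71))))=444 / 7597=0.06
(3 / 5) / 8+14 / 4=143 / 40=3.58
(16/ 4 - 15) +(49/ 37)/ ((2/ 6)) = -260/ 37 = -7.03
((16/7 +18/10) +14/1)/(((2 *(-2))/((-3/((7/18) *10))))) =17091/4900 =3.49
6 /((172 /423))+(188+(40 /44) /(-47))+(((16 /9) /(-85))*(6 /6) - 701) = -16948363037 /34013430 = -498.28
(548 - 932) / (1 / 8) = -3072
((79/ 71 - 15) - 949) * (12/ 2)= -410190/ 71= -5777.32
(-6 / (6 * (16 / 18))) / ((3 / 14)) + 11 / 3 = -19 / 12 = -1.58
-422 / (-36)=211 / 18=11.72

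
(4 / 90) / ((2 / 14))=14 / 45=0.31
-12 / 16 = -3 / 4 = -0.75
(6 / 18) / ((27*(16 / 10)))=5 / 648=0.01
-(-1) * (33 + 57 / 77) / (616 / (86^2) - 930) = -2401851 / 66197516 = -0.04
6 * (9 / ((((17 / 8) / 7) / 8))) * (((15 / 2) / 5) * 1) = 36288 / 17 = 2134.59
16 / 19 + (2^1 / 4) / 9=307 / 342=0.90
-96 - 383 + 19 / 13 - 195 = -8743 / 13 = -672.54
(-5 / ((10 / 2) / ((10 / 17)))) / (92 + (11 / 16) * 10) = -80 / 13447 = -0.01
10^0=1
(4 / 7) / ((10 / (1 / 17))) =2 / 595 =0.00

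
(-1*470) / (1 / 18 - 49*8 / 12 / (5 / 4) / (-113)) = -4779900 / 2917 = -1638.64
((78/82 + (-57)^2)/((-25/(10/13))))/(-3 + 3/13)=22208/615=36.11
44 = 44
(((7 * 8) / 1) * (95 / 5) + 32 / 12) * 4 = 4266.67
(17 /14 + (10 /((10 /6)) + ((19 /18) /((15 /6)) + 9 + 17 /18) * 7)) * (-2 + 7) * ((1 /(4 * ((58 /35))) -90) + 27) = -17449291 /696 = -25070.82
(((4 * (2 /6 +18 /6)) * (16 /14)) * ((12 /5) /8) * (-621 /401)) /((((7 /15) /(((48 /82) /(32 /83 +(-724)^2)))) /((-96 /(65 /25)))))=3562652160 /5695517870861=0.00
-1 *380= -380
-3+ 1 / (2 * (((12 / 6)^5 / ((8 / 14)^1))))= -335 / 112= -2.99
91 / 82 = 1.11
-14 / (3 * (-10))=7 / 15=0.47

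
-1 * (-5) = 5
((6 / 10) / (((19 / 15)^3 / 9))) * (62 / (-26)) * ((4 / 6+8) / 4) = -188325 / 13718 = -13.73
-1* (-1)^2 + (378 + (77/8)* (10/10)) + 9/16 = 387.19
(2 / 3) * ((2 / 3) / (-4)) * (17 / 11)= -17 / 99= -0.17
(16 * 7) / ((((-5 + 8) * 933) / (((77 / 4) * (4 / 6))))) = 4312 / 8397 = 0.51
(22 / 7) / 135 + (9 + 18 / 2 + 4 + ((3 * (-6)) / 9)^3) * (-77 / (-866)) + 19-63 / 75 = 39748403 / 2045925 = 19.43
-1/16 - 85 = -1361/16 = -85.06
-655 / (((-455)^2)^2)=-131 / 8571870125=-0.00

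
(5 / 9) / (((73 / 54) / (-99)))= -2970 / 73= -40.68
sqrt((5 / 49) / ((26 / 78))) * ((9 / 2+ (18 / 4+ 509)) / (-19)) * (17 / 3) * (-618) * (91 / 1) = 23582468 * sqrt(15) / 19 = 4807079.25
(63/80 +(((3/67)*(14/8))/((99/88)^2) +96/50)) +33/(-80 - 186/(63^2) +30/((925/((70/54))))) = 1669799640113/708461564400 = 2.36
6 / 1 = 6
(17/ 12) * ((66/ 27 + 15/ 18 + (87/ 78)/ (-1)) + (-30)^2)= 1794401/ 1404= 1278.06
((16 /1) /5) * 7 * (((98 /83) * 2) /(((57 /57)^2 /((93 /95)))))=2041536 /39425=51.78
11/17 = 0.65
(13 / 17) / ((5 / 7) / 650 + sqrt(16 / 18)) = 0.81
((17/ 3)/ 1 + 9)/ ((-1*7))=-44/ 21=-2.10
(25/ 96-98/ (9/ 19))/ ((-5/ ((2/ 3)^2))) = 59509/ 3240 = 18.37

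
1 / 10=0.10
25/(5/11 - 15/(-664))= 36520/697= 52.40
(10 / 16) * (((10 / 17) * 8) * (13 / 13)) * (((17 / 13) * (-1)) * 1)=-3.85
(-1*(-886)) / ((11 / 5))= 4430 / 11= 402.73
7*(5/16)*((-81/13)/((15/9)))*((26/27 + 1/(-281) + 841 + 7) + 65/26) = -813962835/116896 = -6963.14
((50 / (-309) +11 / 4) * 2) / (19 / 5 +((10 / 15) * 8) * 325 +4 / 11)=175945 / 59057522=0.00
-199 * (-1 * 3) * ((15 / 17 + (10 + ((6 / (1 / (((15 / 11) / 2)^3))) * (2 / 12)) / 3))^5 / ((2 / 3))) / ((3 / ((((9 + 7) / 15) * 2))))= 1238974723585901985268817131999375 / 12146882670759931866945536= 101999398.30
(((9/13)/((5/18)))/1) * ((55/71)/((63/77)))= 2178/923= 2.36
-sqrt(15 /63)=-sqrt(105) /21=-0.49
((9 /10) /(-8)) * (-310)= 279 /8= 34.88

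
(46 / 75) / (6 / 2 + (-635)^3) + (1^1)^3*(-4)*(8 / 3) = -102419148823 / 9601795200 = -10.67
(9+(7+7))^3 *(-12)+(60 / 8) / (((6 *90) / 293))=-10511995 / 72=-145999.93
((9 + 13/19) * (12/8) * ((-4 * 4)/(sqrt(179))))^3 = -86116663296 * sqrt(179)/219769219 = -5242.60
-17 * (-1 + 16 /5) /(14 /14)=-187 /5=-37.40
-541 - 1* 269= -810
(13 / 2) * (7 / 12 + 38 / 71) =12389 / 1704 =7.27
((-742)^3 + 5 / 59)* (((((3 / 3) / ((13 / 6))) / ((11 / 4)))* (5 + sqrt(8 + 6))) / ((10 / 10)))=-262937354040 / 767 - 52587470808* sqrt(14) / 767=-599350264.20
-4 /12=-1 /3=-0.33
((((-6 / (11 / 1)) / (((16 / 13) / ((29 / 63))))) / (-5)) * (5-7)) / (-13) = 29 / 4620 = 0.01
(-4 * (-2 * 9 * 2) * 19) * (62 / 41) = 169632 / 41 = 4137.37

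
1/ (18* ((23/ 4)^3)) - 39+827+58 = 846.00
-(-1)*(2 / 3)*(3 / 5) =2 / 5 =0.40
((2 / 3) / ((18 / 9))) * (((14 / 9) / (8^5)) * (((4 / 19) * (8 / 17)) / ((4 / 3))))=7 / 5953536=0.00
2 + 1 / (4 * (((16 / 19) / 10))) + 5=319 / 32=9.97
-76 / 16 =-19 / 4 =-4.75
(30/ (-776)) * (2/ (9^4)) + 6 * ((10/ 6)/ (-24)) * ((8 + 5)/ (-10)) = 919249/ 1697112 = 0.54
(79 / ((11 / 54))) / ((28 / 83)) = 177039 / 154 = 1149.60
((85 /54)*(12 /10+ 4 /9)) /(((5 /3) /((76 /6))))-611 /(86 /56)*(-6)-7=125379391 /52245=2399.84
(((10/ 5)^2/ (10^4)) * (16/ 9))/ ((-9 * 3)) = -4/ 151875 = -0.00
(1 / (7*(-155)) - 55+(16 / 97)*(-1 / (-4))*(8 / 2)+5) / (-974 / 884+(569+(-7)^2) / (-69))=53320537842 / 10761616985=4.95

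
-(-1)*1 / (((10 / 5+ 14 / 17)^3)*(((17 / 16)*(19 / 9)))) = 0.02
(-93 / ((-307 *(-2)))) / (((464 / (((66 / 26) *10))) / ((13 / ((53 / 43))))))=-659835 / 7549744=-0.09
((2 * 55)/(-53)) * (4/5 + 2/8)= -231/106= -2.18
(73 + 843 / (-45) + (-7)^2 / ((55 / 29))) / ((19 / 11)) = 13217 / 285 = 46.38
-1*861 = -861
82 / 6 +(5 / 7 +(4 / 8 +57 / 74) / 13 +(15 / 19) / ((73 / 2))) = 203150393 / 14010087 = 14.50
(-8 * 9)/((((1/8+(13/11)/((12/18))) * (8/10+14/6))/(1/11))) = -8640/7849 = -1.10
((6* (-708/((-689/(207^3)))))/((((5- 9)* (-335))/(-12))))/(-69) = 7097.47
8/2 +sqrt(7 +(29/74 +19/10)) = 3*sqrt(35335)/185 +4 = 7.05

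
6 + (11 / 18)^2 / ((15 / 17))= 31217 / 4860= 6.42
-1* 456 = -456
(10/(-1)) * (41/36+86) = -15685/18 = -871.39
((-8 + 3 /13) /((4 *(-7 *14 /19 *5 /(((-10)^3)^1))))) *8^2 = -3070400 /637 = -4820.09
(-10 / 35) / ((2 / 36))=-5.14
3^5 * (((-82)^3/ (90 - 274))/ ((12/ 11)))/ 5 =61408611/ 460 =133496.98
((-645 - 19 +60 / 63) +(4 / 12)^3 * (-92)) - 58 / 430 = -27086881 / 40635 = -666.59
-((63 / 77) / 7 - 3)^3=10941048 / 456533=23.97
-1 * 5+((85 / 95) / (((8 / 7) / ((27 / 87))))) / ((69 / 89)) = -475147 / 101384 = -4.69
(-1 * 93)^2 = 8649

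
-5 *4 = -20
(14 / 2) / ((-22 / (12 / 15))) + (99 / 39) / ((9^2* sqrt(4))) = -0.24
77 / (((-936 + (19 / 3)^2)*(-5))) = 0.02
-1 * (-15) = 15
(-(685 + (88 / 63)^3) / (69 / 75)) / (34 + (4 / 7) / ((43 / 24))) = -36972188405 / 1697390478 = -21.78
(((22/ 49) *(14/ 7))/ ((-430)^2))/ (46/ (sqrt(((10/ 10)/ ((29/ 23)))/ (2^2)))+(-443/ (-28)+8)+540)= 694628/ 77937090232575 - 704 *sqrt(667)/ 11133870033225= 0.00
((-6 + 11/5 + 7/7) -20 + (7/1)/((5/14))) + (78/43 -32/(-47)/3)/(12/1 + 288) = -2904053/909450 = -3.19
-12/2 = -6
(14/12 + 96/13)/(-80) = -0.11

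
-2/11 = -0.18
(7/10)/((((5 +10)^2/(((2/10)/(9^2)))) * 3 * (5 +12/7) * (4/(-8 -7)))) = -49/34263000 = -0.00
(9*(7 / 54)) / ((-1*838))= -7 / 5028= -0.00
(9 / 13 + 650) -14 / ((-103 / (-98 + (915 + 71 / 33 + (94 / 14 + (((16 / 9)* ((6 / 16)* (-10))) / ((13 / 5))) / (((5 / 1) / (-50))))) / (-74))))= 1039200092 / 1634919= 635.63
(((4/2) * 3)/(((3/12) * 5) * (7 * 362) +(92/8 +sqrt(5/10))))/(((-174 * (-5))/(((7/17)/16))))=1309/23446013960- 7 * sqrt(2)/797164474640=0.00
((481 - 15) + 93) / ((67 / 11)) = 6149 / 67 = 91.78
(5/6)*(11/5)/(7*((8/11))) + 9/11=4355/3696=1.18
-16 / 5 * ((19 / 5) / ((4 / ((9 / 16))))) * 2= -171 / 50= -3.42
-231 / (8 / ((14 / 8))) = -1617 / 32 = -50.53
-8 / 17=-0.47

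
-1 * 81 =-81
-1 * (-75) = 75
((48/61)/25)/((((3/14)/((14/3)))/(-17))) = -11.65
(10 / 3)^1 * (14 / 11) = 140 / 33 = 4.24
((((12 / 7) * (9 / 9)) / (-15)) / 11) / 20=-1 / 1925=-0.00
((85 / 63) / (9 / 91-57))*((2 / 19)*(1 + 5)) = -0.01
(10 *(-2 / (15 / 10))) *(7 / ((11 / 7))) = -1960 / 33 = -59.39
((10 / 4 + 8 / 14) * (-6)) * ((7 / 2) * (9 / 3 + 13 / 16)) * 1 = -7869 / 32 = -245.91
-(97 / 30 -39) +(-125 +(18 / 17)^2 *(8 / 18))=-769333 / 8670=-88.74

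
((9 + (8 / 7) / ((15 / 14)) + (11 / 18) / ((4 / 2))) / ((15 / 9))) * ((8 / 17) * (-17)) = -3734 / 75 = -49.79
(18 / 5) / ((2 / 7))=63 / 5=12.60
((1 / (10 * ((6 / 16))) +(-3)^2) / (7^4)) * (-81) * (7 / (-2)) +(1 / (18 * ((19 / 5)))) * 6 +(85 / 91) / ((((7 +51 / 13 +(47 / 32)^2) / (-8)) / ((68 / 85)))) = 705047537 / 972662250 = 0.72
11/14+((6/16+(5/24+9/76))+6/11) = 17845/8778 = 2.03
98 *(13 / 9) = 1274 / 9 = 141.56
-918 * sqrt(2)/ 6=-153 * sqrt(2)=-216.37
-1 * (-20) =20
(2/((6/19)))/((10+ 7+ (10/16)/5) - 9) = 152/195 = 0.78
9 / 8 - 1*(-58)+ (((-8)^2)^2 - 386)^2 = 110113273 / 8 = 13764159.12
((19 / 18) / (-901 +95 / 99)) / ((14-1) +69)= -209 / 14613056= -0.00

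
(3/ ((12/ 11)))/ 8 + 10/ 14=237/ 224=1.06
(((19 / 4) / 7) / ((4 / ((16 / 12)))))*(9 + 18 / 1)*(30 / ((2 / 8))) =5130 / 7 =732.86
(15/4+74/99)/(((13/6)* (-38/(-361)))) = 2603/132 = 19.72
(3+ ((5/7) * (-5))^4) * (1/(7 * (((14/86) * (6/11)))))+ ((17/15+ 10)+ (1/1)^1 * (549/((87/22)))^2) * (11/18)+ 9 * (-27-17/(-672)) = 5047388680572523/427432934880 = 11808.61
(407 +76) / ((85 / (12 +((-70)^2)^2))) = 11596835796 / 85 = 136433362.31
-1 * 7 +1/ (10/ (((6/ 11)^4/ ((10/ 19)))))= -2556019/ 366025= -6.98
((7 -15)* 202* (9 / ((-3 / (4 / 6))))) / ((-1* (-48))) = 202 / 3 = 67.33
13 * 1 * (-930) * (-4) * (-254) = -12283440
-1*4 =-4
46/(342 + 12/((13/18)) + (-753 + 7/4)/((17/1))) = 40664/277951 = 0.15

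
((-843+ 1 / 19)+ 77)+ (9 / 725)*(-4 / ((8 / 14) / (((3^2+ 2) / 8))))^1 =-84420567 / 110200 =-766.07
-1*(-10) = 10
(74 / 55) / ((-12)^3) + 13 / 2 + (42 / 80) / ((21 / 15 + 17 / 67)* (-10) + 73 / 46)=943577945 / 145971936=6.46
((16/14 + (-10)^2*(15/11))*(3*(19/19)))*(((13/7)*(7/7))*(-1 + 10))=3716388/539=6894.97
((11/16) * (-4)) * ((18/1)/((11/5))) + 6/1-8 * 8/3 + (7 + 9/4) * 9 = 545/12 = 45.42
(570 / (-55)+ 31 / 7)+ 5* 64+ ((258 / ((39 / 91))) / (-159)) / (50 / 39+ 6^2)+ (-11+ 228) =1575308351 / 2966887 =530.96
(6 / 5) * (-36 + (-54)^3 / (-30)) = 156384 / 25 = 6255.36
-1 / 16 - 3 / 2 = -25 / 16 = -1.56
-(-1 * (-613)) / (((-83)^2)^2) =-613 / 47458321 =-0.00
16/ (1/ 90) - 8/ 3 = 4312/ 3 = 1437.33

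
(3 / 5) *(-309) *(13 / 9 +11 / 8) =-20909 / 40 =-522.72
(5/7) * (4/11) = 0.26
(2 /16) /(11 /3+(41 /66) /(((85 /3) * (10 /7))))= 14025 /413122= 0.03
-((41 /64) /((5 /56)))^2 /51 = -82369 /81600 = -1.01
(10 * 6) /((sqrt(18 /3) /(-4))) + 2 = 2-40 * sqrt(6) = -95.98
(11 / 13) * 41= 451 / 13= 34.69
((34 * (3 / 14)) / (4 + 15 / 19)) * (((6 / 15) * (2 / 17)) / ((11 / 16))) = 3648 / 35035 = 0.10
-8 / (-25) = 8 / 25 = 0.32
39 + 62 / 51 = 2051 / 51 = 40.22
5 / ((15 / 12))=4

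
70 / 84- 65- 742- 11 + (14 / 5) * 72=-18467 / 30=-615.57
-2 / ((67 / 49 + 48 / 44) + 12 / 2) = -1078 / 4559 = -0.24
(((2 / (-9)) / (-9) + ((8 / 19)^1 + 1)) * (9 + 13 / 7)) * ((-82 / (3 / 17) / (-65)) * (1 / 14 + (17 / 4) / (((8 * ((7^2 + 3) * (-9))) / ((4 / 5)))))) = 573246953 / 72442188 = 7.91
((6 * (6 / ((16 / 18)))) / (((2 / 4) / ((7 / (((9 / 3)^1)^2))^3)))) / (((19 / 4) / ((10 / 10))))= 1372 / 171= 8.02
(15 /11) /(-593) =-15 /6523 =-0.00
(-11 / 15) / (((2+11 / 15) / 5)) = -55 / 41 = -1.34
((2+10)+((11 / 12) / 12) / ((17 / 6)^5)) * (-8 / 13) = -136311024 / 18458141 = -7.38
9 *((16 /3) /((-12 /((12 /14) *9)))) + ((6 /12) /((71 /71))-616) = -9049 /14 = -646.36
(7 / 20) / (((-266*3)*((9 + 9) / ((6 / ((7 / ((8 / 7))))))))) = -1 / 41895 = -0.00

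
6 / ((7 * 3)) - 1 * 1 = -5 / 7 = -0.71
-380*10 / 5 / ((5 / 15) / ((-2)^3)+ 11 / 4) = -280.62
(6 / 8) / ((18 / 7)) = 7 / 24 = 0.29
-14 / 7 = -2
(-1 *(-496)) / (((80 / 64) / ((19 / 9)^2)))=716224 / 405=1768.45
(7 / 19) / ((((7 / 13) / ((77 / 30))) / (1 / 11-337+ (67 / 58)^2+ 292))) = -76.52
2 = 2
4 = 4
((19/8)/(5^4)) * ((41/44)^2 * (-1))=-31939/9680000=-0.00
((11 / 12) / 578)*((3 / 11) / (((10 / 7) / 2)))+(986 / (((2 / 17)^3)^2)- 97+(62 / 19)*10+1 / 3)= 980128630473301 / 2635680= 371869358.37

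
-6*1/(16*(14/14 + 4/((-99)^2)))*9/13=-264627/1019720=-0.26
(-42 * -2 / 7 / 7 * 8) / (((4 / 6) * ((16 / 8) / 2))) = 144 / 7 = 20.57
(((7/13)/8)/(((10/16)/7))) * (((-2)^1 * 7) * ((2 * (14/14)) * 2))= -2744/65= -42.22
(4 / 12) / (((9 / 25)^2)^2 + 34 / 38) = 7421875 / 20295852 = 0.37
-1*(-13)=13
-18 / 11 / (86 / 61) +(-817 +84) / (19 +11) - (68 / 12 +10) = -195163 / 4730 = -41.26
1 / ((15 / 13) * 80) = 13 / 1200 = 0.01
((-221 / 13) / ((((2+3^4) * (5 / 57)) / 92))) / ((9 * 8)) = -7429 / 2490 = -2.98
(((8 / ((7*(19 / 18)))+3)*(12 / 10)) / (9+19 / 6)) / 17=19548 / 825265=0.02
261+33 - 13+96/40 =1417/5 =283.40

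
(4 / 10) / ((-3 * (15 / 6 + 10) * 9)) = -4 / 3375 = -0.00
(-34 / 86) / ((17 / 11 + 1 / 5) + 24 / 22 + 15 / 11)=-85 / 903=-0.09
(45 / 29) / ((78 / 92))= 690 / 377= 1.83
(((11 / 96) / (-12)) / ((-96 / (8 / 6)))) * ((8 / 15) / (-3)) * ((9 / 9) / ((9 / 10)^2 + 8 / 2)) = -55 / 11220768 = -0.00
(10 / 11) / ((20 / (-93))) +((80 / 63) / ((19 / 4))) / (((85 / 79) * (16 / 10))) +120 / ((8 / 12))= 78759103 / 447678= 175.93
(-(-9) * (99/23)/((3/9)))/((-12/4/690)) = -26730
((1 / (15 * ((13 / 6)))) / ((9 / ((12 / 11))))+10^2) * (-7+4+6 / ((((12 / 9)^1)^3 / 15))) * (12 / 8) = 60008613 / 11440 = 5245.51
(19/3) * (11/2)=209/6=34.83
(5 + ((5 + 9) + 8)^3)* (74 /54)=131387 /9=14598.56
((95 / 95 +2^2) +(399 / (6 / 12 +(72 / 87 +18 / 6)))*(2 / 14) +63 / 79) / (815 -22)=376132 / 15724397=0.02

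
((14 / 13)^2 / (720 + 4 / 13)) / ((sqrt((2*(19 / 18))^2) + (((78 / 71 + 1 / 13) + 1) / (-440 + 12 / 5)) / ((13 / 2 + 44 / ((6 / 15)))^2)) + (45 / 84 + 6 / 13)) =0.00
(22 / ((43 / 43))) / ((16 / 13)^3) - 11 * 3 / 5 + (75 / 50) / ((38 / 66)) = 1518649 / 194560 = 7.81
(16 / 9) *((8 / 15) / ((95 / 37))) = 4736 / 12825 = 0.37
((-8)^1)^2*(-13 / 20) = -208 / 5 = -41.60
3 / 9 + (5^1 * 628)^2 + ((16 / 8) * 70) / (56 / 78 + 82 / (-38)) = 31560269447 / 3201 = 9859503.11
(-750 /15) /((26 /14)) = -350 /13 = -26.92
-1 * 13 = -13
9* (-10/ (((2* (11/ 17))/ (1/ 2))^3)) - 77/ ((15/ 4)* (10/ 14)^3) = -4914123623/ 79860000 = -61.53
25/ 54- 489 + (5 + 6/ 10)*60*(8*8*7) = 8102131/ 54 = 150039.46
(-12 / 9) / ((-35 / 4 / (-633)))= -3376 / 35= -96.46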